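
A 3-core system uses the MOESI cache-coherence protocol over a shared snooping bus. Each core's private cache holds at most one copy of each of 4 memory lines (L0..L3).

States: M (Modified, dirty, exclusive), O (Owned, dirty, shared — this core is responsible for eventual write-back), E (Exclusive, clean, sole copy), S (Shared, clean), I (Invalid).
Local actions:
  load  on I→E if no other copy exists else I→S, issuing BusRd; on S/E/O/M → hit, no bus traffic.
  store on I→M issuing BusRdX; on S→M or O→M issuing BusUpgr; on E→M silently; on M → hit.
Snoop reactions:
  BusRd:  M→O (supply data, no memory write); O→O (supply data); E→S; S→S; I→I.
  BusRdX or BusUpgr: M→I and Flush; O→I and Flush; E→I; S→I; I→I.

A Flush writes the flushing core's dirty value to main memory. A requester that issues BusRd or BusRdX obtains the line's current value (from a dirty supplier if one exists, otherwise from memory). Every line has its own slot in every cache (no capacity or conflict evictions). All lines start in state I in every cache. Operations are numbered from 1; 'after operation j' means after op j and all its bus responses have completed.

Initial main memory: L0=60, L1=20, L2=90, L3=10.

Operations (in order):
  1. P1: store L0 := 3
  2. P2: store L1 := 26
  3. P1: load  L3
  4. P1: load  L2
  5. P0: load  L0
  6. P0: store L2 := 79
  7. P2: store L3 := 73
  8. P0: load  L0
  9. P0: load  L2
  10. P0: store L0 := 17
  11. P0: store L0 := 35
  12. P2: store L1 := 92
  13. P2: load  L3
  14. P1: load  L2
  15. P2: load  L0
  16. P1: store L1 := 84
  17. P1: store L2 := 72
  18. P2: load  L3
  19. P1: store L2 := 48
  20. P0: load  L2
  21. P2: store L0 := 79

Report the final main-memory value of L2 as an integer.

  op1 P1: store L0 := 3 → I/M/I on L0; bus BusRdX; mem=60
  op2 P2: store L1 := 26 → I/I/M on L1; bus BusRdX; mem=20
  op3 P1: load  L3 → I/E/I on L3; bus BusRd; mem=10
  op4 P1: load  L2 → I/E/I on L2; bus BusRd; mem=90
  op5 P0: load  L0 → S/O/I on L0; bus BusRd; mem=60
  op6 P0: store L2 := 79 → M/I/I on L2; bus BusRdX; mem=90
  op7 P2: store L3 := 73 → I/I/M on L3; bus BusRdX; mem=10
  op8 P0: load  L0 → S/O/I on L0; bus (none); mem=60
  op9 P0: load  L2 → M/I/I on L2; bus (none); mem=90
  op10 P0: store L0 := 17 → M/I/I on L0; bus BusUpgr Flush; mem=3
  op11 P0: store L0 := 35 → M/I/I on L0; bus (none); mem=3
  op12 P2: store L1 := 92 → I/I/M on L1; bus (none); mem=20
  op13 P2: load  L3 → I/I/M on L3; bus (none); mem=10
  op14 P1: load  L2 → O/S/I on L2; bus BusRd; mem=90
  op15 P2: load  L0 → O/I/S on L0; bus BusRd; mem=3
  op16 P1: store L1 := 84 → I/M/I on L1; bus BusRdX Flush; mem=92
  op17 P1: store L2 := 72 → I/M/I on L2; bus BusUpgr Flush; mem=79
  op18 P2: load  L3 → I/I/M on L3; bus (none); mem=10
  op19 P1: store L2 := 48 → I/M/I on L2; bus (none); mem=79
  op20 P0: load  L2 → S/O/I on L2; bus BusRd; mem=79
  op21 P2: store L0 := 79 → I/I/M on L0; bus BusUpgr Flush; mem=35

memory[L2] = 79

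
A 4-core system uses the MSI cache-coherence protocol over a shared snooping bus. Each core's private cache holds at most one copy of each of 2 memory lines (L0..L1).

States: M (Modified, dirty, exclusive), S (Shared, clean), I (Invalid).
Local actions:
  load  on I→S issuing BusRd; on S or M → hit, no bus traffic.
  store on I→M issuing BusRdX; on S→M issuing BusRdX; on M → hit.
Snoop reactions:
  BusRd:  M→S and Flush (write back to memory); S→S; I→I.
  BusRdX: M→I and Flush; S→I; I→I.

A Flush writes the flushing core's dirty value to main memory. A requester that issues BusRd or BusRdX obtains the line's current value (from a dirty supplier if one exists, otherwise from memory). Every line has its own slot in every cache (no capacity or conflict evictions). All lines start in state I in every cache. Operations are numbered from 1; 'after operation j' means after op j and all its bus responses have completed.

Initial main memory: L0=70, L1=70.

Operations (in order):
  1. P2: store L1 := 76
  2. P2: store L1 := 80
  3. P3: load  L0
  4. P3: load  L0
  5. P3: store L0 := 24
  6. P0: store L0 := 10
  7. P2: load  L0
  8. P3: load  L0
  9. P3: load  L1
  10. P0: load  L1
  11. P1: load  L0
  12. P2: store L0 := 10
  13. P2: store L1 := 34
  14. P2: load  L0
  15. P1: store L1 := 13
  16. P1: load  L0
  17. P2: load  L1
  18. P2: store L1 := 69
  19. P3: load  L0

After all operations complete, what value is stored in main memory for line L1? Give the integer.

memory[L1] = 13

[1] P2: store L1 := 76 | P0:I, P1:I, P2:M(76), P3:I | bus: BusRdX
[2] P2: store L1 := 80 | P0:I, P1:I, P2:M(80), P3:I | bus: none
[3] P3: load  L0 | P0:I, P1:I, P2:I, P3:S(70) | bus: BusRd
[4] P3: load  L0 | P0:I, P1:I, P2:I, P3:S(70) | bus: none
[5] P3: store L0 := 24 | P0:I, P1:I, P2:I, P3:M(24) | bus: BusRdX
[6] P0: store L0 := 10 | P0:M(10), P1:I, P2:I, P3:I | bus: BusRdX,Flush
[7] P2: load  L0 | P0:S(10), P1:I, P2:S(10), P3:I | bus: BusRd,Flush
[8] P3: load  L0 | P0:S(10), P1:I, P2:S(10), P3:S(10) | bus: BusRd
[9] P3: load  L1 | P0:I, P1:I, P2:S(80), P3:S(80) | bus: BusRd,Flush
[10] P0: load  L1 | P0:S(80), P1:I, P2:S(80), P3:S(80) | bus: BusRd
[11] P1: load  L0 | P0:S(10), P1:S(10), P2:S(10), P3:S(10) | bus: BusRd
[12] P2: store L0 := 10 | P0:I, P1:I, P2:M(10), P3:I | bus: BusRdX
[13] P2: store L1 := 34 | P0:I, P1:I, P2:M(34), P3:I | bus: BusRdX
[14] P2: load  L0 | P0:I, P1:I, P2:M(10), P3:I | bus: none
[15] P1: store L1 := 13 | P0:I, P1:M(13), P2:I, P3:I | bus: BusRdX,Flush
[16] P1: load  L0 | P0:I, P1:S(10), P2:S(10), P3:I | bus: BusRd,Flush
[17] P2: load  L1 | P0:I, P1:S(13), P2:S(13), P3:I | bus: BusRd,Flush
[18] P2: store L1 := 69 | P0:I, P1:I, P2:M(69), P3:I | bus: BusRdX
[19] P3: load  L0 | P0:I, P1:S(10), P2:S(10), P3:S(10) | bus: BusRd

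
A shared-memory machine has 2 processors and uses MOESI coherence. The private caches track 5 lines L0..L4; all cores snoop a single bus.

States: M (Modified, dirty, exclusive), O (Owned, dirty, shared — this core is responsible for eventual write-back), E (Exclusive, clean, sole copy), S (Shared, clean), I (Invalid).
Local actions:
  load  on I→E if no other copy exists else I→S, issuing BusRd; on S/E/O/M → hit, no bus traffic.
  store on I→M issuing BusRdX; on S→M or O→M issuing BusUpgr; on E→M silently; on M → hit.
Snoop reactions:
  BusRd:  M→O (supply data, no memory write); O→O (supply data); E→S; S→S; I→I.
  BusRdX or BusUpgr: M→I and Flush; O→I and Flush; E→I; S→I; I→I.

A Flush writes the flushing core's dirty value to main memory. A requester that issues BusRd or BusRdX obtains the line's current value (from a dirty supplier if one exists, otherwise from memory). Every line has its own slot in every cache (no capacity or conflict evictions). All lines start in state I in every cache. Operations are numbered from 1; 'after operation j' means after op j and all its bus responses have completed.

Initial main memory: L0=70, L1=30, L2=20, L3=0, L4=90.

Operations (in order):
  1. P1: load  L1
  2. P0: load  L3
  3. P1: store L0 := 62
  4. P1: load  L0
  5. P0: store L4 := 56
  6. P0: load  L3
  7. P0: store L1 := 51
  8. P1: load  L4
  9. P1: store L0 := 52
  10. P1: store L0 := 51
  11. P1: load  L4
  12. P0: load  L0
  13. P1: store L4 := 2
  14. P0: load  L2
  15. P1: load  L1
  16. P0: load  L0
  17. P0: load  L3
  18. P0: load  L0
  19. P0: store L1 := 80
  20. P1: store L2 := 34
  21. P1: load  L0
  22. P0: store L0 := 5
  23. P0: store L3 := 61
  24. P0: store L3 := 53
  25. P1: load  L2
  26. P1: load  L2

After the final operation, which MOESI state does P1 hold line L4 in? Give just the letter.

[1] P1: load  L1 | P0:I, P1:E(30) | bus: BusRd
[2] P0: load  L3 | P0:E(0), P1:I | bus: BusRd
[3] P1: store L0 := 62 | P0:I, P1:M(62) | bus: BusRdX
[4] P1: load  L0 | P0:I, P1:M(62) | bus: none
[5] P0: store L4 := 56 | P0:M(56), P1:I | bus: BusRdX
[6] P0: load  L3 | P0:E(0), P1:I | bus: none
[7] P0: store L1 := 51 | P0:M(51), P1:I | bus: BusRdX
[8] P1: load  L4 | P0:O(56), P1:S(56) | bus: BusRd
[9] P1: store L0 := 52 | P0:I, P1:M(52) | bus: none
[10] P1: store L0 := 51 | P0:I, P1:M(51) | bus: none
[11] P1: load  L4 | P0:O(56), P1:S(56) | bus: none
[12] P0: load  L0 | P0:S(51), P1:O(51) | bus: BusRd
[13] P1: store L4 := 2 | P0:I, P1:M(2) | bus: BusUpgr,Flush
[14] P0: load  L2 | P0:E(20), P1:I | bus: BusRd
[15] P1: load  L1 | P0:O(51), P1:S(51) | bus: BusRd
[16] P0: load  L0 | P0:S(51), P1:O(51) | bus: none
[17] P0: load  L3 | P0:E(0), P1:I | bus: none
[18] P0: load  L0 | P0:S(51), P1:O(51) | bus: none
[19] P0: store L1 := 80 | P0:M(80), P1:I | bus: BusUpgr
[20] P1: store L2 := 34 | P0:I, P1:M(34) | bus: BusRdX
[21] P1: load  L0 | P0:S(51), P1:O(51) | bus: none
[22] P0: store L0 := 5 | P0:M(5), P1:I | bus: BusUpgr,Flush
[23] P0: store L3 := 61 | P0:M(61), P1:I | bus: none
[24] P0: store L3 := 53 | P0:M(53), P1:I | bus: none
[25] P1: load  L2 | P0:I, P1:M(34) | bus: none
[26] P1: load  L2 | P0:I, P1:M(34) | bus: none

state = M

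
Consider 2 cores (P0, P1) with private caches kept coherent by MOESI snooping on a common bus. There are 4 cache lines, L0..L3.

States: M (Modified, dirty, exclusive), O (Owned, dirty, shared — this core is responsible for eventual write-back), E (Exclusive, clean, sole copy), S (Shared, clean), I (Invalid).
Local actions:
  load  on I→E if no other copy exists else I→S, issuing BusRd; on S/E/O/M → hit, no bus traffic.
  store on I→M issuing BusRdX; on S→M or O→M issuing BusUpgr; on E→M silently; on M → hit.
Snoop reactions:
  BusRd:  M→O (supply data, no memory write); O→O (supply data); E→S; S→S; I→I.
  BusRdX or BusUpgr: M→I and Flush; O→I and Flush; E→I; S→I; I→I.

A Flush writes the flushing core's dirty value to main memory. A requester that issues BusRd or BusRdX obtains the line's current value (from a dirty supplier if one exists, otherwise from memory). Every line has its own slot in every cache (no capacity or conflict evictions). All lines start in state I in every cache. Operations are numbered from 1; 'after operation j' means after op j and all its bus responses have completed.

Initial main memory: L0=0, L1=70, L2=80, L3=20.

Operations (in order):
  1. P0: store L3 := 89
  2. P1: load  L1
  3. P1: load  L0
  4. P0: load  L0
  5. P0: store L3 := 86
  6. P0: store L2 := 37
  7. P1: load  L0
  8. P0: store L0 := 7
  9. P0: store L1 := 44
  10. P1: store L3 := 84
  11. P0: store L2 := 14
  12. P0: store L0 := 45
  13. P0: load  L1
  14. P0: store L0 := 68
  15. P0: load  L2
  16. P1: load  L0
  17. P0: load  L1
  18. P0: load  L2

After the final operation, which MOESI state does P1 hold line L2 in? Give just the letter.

state = I

  op1 P0: store L3 := 89 → M/I on L3; bus BusRdX; mem=20
  op2 P1: load  L1 → I/E on L1; bus BusRd; mem=70
  op3 P1: load  L0 → I/E on L0; bus BusRd; mem=0
  op4 P0: load  L0 → S/S on L0; bus BusRd; mem=0
  op5 P0: store L3 := 86 → M/I on L3; bus (none); mem=20
  op6 P0: store L2 := 37 → M/I on L2; bus BusRdX; mem=80
  op7 P1: load  L0 → S/S on L0; bus (none); mem=0
  op8 P0: store L0 := 7 → M/I on L0; bus BusUpgr; mem=0
  op9 P0: store L1 := 44 → M/I on L1; bus BusRdX; mem=70
  op10 P1: store L3 := 84 → I/M on L3; bus BusRdX Flush; mem=86
  op11 P0: store L2 := 14 → M/I on L2; bus (none); mem=80
  op12 P0: store L0 := 45 → M/I on L0; bus (none); mem=0
  op13 P0: load  L1 → M/I on L1; bus (none); mem=70
  op14 P0: store L0 := 68 → M/I on L0; bus (none); mem=0
  op15 P0: load  L2 → M/I on L2; bus (none); mem=80
  op16 P1: load  L0 → O/S on L0; bus BusRd; mem=0
  op17 P0: load  L1 → M/I on L1; bus (none); mem=70
  op18 P0: load  L2 → M/I on L2; bus (none); mem=80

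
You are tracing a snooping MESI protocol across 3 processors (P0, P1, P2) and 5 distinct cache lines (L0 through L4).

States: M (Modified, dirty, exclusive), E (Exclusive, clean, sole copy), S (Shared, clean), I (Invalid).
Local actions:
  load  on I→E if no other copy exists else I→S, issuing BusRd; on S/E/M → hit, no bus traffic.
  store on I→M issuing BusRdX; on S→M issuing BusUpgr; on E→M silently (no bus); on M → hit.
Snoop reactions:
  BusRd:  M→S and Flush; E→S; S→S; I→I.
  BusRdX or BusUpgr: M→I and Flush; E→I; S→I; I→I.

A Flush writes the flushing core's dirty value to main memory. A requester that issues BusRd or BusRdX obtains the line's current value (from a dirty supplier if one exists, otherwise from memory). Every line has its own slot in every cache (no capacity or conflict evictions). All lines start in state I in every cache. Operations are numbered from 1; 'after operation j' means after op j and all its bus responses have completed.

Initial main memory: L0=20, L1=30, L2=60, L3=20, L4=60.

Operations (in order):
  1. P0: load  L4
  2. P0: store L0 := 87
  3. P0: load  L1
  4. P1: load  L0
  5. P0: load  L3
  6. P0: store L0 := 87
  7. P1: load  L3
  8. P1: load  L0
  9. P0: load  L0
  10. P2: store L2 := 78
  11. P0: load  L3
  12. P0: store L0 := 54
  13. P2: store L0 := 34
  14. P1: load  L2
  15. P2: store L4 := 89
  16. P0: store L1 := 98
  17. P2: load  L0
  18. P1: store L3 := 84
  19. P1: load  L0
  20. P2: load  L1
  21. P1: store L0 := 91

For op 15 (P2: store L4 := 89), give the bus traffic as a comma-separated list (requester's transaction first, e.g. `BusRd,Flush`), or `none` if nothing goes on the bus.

[1] P0: load  L4 | P0:E(60), P1:I, P2:I | bus: BusRd
[2] P0: store L0 := 87 | P0:M(87), P1:I, P2:I | bus: BusRdX
[3] P0: load  L1 | P0:E(30), P1:I, P2:I | bus: BusRd
[4] P1: load  L0 | P0:S(87), P1:S(87), P2:I | bus: BusRd,Flush
[5] P0: load  L3 | P0:E(20), P1:I, P2:I | bus: BusRd
[6] P0: store L0 := 87 | P0:M(87), P1:I, P2:I | bus: BusUpgr
[7] P1: load  L3 | P0:S(20), P1:S(20), P2:I | bus: BusRd
[8] P1: load  L0 | P0:S(87), P1:S(87), P2:I | bus: BusRd,Flush
[9] P0: load  L0 | P0:S(87), P1:S(87), P2:I | bus: none
[10] P2: store L2 := 78 | P0:I, P1:I, P2:M(78) | bus: BusRdX
[11] P0: load  L3 | P0:S(20), P1:S(20), P2:I | bus: none
[12] P0: store L0 := 54 | P0:M(54), P1:I, P2:I | bus: BusUpgr
[13] P2: store L0 := 34 | P0:I, P1:I, P2:M(34) | bus: BusRdX,Flush
[14] P1: load  L2 | P0:I, P1:S(78), P2:S(78) | bus: BusRd,Flush
[15] P2: store L4 := 89 | P0:I, P1:I, P2:M(89) | bus: BusRdX
[16] P0: store L1 := 98 | P0:M(98), P1:I, P2:I | bus: none
[17] P2: load  L0 | P0:I, P1:I, P2:M(34) | bus: none
[18] P1: store L3 := 84 | P0:I, P1:M(84), P2:I | bus: BusUpgr
[19] P1: load  L0 | P0:I, P1:S(34), P2:S(34) | bus: BusRd,Flush
[20] P2: load  L1 | P0:S(98), P1:I, P2:S(98) | bus: BusRd,Flush
[21] P1: store L0 := 91 | P0:I, P1:M(91), P2:I | bus: BusUpgr

bus = BusRdX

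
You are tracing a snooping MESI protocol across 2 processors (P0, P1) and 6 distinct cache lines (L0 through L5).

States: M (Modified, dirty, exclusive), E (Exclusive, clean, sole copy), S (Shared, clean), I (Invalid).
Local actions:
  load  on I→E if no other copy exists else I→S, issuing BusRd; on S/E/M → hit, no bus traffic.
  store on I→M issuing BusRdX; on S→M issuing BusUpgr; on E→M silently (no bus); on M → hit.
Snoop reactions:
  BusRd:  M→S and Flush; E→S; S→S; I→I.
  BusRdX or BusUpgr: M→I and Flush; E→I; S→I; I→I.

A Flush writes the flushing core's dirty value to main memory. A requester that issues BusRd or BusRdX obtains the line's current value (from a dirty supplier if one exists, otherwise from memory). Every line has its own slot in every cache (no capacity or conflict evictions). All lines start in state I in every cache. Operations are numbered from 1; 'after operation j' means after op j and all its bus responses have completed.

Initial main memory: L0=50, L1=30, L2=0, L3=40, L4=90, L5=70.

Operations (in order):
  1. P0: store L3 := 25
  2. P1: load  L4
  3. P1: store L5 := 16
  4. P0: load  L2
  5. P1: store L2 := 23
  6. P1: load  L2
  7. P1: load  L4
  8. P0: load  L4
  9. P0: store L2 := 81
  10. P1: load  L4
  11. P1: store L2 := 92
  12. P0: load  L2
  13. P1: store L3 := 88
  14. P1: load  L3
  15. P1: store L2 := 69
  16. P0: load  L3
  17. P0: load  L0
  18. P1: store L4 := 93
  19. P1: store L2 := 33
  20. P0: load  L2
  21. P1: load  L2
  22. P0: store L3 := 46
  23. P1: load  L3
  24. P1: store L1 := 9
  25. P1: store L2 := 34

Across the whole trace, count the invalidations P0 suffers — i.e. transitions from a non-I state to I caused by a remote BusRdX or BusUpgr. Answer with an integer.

invalidations = 6

step 1: P0: store L3 := 25  ⟶  MI  (L3)  txn=BusRdX  M[L3]=40
step 2: P1: load  L4  ⟶  IE  (L4)  txn=BusRd  M[L4]=90
step 3: P1: store L5 := 16  ⟶  IM  (L5)  txn=BusRdX  M[L5]=70
step 4: P0: load  L2  ⟶  EI  (L2)  txn=BusRd  M[L2]=0
step 5: P1: store L2 := 23  ⟶  IM  (L2)  txn=BusRdX  M[L2]=0
step 6: P1: load  L2  ⟶  IM  (L2)  txn=∅  M[L2]=0
step 7: P1: load  L4  ⟶  IE  (L4)  txn=∅  M[L4]=90
step 8: P0: load  L4  ⟶  SS  (L4)  txn=BusRd  M[L4]=90
step 9: P0: store L2 := 81  ⟶  MI  (L2)  txn=BusRdX+Flush  M[L2]=23
step 10: P1: load  L4  ⟶  SS  (L4)  txn=∅  M[L4]=90
step 11: P1: store L2 := 92  ⟶  IM  (L2)  txn=BusRdX+Flush  M[L2]=81
step 12: P0: load  L2  ⟶  SS  (L2)  txn=BusRd+Flush  M[L2]=92
step 13: P1: store L3 := 88  ⟶  IM  (L3)  txn=BusRdX+Flush  M[L3]=25
step 14: P1: load  L3  ⟶  IM  (L3)  txn=∅  M[L3]=25
step 15: P1: store L2 := 69  ⟶  IM  (L2)  txn=BusUpgr  M[L2]=92
step 16: P0: load  L3  ⟶  SS  (L3)  txn=BusRd+Flush  M[L3]=88
step 17: P0: load  L0  ⟶  EI  (L0)  txn=BusRd  M[L0]=50
step 18: P1: store L4 := 93  ⟶  IM  (L4)  txn=BusUpgr  M[L4]=90
step 19: P1: store L2 := 33  ⟶  IM  (L2)  txn=∅  M[L2]=92
step 20: P0: load  L2  ⟶  SS  (L2)  txn=BusRd+Flush  M[L2]=33
step 21: P1: load  L2  ⟶  SS  (L2)  txn=∅  M[L2]=33
step 22: P0: store L3 := 46  ⟶  MI  (L3)  txn=BusUpgr  M[L3]=88
step 23: P1: load  L3  ⟶  SS  (L3)  txn=BusRd+Flush  M[L3]=46
step 24: P1: store L1 := 9  ⟶  IM  (L1)  txn=BusRdX  M[L1]=30
step 25: P1: store L2 := 34  ⟶  IM  (L2)  txn=BusUpgr  M[L2]=33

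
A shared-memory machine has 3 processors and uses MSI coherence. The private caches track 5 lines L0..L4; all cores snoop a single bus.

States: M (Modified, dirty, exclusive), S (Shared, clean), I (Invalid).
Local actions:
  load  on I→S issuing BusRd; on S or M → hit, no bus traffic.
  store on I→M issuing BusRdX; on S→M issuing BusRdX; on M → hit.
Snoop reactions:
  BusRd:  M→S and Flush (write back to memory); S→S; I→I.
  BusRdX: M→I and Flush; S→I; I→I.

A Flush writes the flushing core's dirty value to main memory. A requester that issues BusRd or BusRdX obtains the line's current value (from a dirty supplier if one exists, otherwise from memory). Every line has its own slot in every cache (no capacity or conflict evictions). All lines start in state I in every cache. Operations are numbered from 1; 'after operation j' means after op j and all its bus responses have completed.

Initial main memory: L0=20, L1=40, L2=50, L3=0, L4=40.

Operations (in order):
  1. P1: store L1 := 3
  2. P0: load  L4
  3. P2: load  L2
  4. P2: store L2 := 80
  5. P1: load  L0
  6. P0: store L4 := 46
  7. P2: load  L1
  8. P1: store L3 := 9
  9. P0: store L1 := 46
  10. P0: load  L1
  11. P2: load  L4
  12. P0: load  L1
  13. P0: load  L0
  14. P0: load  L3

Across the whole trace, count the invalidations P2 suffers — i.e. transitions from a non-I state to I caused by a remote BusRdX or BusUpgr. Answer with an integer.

invalidations = 1

1. P1: store L1 := 3  bus=[BusRdX]  L1: P0=I P1=M P2=I  mem[L1]=40
2. P0: load  L4  bus=[BusRd]  L4: P0=S P1=I P2=I  mem[L4]=40
3. P2: load  L2  bus=[BusRd]  L2: P0=I P1=I P2=S  mem[L2]=50
4. P2: store L2 := 80  bus=[BusRdX]  L2: P0=I P1=I P2=M  mem[L2]=50
5. P1: load  L0  bus=[BusRd]  L0: P0=I P1=S P2=I  mem[L0]=20
6. P0: store L4 := 46  bus=[BusRdX]  L4: P0=M P1=I P2=I  mem[L4]=40
7. P2: load  L1  bus=[BusRd,Flush]  L1: P0=I P1=S P2=S  mem[L1]=3
8. P1: store L3 := 9  bus=[BusRdX]  L3: P0=I P1=M P2=I  mem[L3]=0
9. P0: store L1 := 46  bus=[BusRdX]  L1: P0=M P1=I P2=I  mem[L1]=3
10. P0: load  L1  bus=[-]  L1: P0=M P1=I P2=I  mem[L1]=3
11. P2: load  L4  bus=[BusRd,Flush]  L4: P0=S P1=I P2=S  mem[L4]=46
12. P0: load  L1  bus=[-]  L1: P0=M P1=I P2=I  mem[L1]=3
13. P0: load  L0  bus=[BusRd]  L0: P0=S P1=S P2=I  mem[L0]=20
14. P0: load  L3  bus=[BusRd,Flush]  L3: P0=S P1=S P2=I  mem[L3]=9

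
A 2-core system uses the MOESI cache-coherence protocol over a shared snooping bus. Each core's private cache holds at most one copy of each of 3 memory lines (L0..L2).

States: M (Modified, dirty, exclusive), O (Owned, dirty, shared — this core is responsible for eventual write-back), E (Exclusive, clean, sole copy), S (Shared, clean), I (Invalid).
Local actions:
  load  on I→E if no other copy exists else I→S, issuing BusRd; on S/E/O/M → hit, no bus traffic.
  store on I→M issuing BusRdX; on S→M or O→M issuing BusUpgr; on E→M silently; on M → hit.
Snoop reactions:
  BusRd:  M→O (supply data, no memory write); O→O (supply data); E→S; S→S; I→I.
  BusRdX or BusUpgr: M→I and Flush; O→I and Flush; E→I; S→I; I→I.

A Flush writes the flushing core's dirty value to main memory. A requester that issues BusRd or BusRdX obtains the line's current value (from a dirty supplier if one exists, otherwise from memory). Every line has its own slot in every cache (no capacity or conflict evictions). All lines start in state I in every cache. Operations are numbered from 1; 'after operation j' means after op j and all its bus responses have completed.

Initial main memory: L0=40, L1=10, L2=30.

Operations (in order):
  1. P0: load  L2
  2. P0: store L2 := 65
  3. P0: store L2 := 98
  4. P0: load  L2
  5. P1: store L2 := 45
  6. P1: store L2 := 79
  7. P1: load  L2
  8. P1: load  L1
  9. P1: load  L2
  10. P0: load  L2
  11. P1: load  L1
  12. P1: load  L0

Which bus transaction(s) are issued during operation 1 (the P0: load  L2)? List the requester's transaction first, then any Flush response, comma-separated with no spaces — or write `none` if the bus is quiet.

bus = BusRd

step 1: P0: load  L2  ⟶  EI  (L2)  txn=BusRd  M[L2]=30
step 2: P0: store L2 := 65  ⟶  MI  (L2)  txn=∅  M[L2]=30
step 3: P0: store L2 := 98  ⟶  MI  (L2)  txn=∅  M[L2]=30
step 4: P0: load  L2  ⟶  MI  (L2)  txn=∅  M[L2]=30
step 5: P1: store L2 := 45  ⟶  IM  (L2)  txn=BusRdX+Flush  M[L2]=98
step 6: P1: store L2 := 79  ⟶  IM  (L2)  txn=∅  M[L2]=98
step 7: P1: load  L2  ⟶  IM  (L2)  txn=∅  M[L2]=98
step 8: P1: load  L1  ⟶  IE  (L1)  txn=BusRd  M[L1]=10
step 9: P1: load  L2  ⟶  IM  (L2)  txn=∅  M[L2]=98
step 10: P0: load  L2  ⟶  SO  (L2)  txn=BusRd  M[L2]=98
step 11: P1: load  L1  ⟶  IE  (L1)  txn=∅  M[L1]=10
step 12: P1: load  L0  ⟶  IE  (L0)  txn=BusRd  M[L0]=40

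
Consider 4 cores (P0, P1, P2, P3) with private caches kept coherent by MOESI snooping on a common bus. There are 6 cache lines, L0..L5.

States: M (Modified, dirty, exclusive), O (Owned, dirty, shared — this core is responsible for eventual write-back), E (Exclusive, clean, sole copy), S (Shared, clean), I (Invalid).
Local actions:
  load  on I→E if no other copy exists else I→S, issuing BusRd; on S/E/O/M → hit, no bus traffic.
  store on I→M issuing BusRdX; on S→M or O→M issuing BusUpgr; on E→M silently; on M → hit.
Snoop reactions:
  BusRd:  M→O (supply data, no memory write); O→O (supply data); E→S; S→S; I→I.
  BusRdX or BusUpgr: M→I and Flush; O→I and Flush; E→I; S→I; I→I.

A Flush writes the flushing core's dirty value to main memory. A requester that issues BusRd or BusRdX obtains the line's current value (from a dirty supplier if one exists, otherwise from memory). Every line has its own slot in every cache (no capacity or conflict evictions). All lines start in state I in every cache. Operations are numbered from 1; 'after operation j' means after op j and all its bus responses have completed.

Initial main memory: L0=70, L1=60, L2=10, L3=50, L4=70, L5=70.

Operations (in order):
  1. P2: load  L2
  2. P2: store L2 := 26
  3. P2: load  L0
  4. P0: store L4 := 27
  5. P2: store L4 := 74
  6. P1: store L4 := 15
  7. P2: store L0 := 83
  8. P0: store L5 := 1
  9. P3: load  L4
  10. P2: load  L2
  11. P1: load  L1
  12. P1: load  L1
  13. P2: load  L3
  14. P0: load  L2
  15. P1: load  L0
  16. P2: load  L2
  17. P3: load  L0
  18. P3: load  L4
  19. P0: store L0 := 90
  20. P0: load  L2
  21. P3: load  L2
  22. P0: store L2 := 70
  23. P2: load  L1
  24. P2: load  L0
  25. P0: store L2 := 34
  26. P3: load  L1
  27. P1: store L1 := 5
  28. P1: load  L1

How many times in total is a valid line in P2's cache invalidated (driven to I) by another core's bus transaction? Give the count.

invalidations = 4

1. P2: load  L2  bus=[BusRd]  L2: P0=I P1=I P2=E P3=I  mem[L2]=10
2. P2: store L2 := 26  bus=[-]  L2: P0=I P1=I P2=M P3=I  mem[L2]=10
3. P2: load  L0  bus=[BusRd]  L0: P0=I P1=I P2=E P3=I  mem[L0]=70
4. P0: store L4 := 27  bus=[BusRdX]  L4: P0=M P1=I P2=I P3=I  mem[L4]=70
5. P2: store L4 := 74  bus=[BusRdX,Flush]  L4: P0=I P1=I P2=M P3=I  mem[L4]=27
6. P1: store L4 := 15  bus=[BusRdX,Flush]  L4: P0=I P1=M P2=I P3=I  mem[L4]=74
7. P2: store L0 := 83  bus=[-]  L0: P0=I P1=I P2=M P3=I  mem[L0]=70
8. P0: store L5 := 1  bus=[BusRdX]  L5: P0=M P1=I P2=I P3=I  mem[L5]=70
9. P3: load  L4  bus=[BusRd]  L4: P0=I P1=O P2=I P3=S  mem[L4]=74
10. P2: load  L2  bus=[-]  L2: P0=I P1=I P2=M P3=I  mem[L2]=10
11. P1: load  L1  bus=[BusRd]  L1: P0=I P1=E P2=I P3=I  mem[L1]=60
12. P1: load  L1  bus=[-]  L1: P0=I P1=E P2=I P3=I  mem[L1]=60
13. P2: load  L3  bus=[BusRd]  L3: P0=I P1=I P2=E P3=I  mem[L3]=50
14. P0: load  L2  bus=[BusRd]  L2: P0=S P1=I P2=O P3=I  mem[L2]=10
15. P1: load  L0  bus=[BusRd]  L0: P0=I P1=S P2=O P3=I  mem[L0]=70
16. P2: load  L2  bus=[-]  L2: P0=S P1=I P2=O P3=I  mem[L2]=10
17. P3: load  L0  bus=[BusRd]  L0: P0=I P1=S P2=O P3=S  mem[L0]=70
18. P3: load  L4  bus=[-]  L4: P0=I P1=O P2=I P3=S  mem[L4]=74
19. P0: store L0 := 90  bus=[BusRdX,Flush]  L0: P0=M P1=I P2=I P3=I  mem[L0]=83
20. P0: load  L2  bus=[-]  L2: P0=S P1=I P2=O P3=I  mem[L2]=10
21. P3: load  L2  bus=[BusRd]  L2: P0=S P1=I P2=O P3=S  mem[L2]=10
22. P0: store L2 := 70  bus=[BusUpgr,Flush]  L2: P0=M P1=I P2=I P3=I  mem[L2]=26
23. P2: load  L1  bus=[BusRd]  L1: P0=I P1=S P2=S P3=I  mem[L1]=60
24. P2: load  L0  bus=[BusRd]  L0: P0=O P1=I P2=S P3=I  mem[L0]=83
25. P0: store L2 := 34  bus=[-]  L2: P0=M P1=I P2=I P3=I  mem[L2]=26
26. P3: load  L1  bus=[BusRd]  L1: P0=I P1=S P2=S P3=S  mem[L1]=60
27. P1: store L1 := 5  bus=[BusUpgr]  L1: P0=I P1=M P2=I P3=I  mem[L1]=60
28. P1: load  L1  bus=[-]  L1: P0=I P1=M P2=I P3=I  mem[L1]=60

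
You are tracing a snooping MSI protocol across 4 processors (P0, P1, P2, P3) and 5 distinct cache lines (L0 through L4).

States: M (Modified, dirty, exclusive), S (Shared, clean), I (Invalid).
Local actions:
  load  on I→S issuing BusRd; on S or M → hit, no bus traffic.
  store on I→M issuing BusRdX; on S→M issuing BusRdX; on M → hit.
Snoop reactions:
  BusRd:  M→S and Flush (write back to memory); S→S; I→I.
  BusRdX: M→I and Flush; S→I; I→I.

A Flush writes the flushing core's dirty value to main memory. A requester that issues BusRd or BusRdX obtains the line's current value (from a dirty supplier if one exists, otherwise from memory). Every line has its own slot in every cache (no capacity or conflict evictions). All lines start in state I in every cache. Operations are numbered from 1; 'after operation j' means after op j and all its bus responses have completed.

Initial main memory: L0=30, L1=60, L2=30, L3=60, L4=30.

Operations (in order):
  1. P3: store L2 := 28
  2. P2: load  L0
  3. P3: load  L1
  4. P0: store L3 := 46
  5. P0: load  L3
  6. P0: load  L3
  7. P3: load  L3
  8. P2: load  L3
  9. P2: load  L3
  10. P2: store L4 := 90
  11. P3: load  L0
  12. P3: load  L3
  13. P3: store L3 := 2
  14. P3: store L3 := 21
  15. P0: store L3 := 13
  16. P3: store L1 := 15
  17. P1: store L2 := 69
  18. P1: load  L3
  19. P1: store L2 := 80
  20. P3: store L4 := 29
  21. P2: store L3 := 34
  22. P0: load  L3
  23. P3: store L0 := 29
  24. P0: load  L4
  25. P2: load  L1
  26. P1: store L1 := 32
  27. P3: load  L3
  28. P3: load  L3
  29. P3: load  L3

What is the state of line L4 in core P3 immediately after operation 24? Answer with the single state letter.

[1] P3: store L2 := 28 | P0:I, P1:I, P2:I, P3:M(28) | bus: BusRdX
[2] P2: load  L0 | P0:I, P1:I, P2:S(30), P3:I | bus: BusRd
[3] P3: load  L1 | P0:I, P1:I, P2:I, P3:S(60) | bus: BusRd
[4] P0: store L3 := 46 | P0:M(46), P1:I, P2:I, P3:I | bus: BusRdX
[5] P0: load  L3 | P0:M(46), P1:I, P2:I, P3:I | bus: none
[6] P0: load  L3 | P0:M(46), P1:I, P2:I, P3:I | bus: none
[7] P3: load  L3 | P0:S(46), P1:I, P2:I, P3:S(46) | bus: BusRd,Flush
[8] P2: load  L3 | P0:S(46), P1:I, P2:S(46), P3:S(46) | bus: BusRd
[9] P2: load  L3 | P0:S(46), P1:I, P2:S(46), P3:S(46) | bus: none
[10] P2: store L4 := 90 | P0:I, P1:I, P2:M(90), P3:I | bus: BusRdX
[11] P3: load  L0 | P0:I, P1:I, P2:S(30), P3:S(30) | bus: BusRd
[12] P3: load  L3 | P0:S(46), P1:I, P2:S(46), P3:S(46) | bus: none
[13] P3: store L3 := 2 | P0:I, P1:I, P2:I, P3:M(2) | bus: BusRdX
[14] P3: store L3 := 21 | P0:I, P1:I, P2:I, P3:M(21) | bus: none
[15] P0: store L3 := 13 | P0:M(13), P1:I, P2:I, P3:I | bus: BusRdX,Flush
[16] P3: store L1 := 15 | P0:I, P1:I, P2:I, P3:M(15) | bus: BusRdX
[17] P1: store L2 := 69 | P0:I, P1:M(69), P2:I, P3:I | bus: BusRdX,Flush
[18] P1: load  L3 | P0:S(13), P1:S(13), P2:I, P3:I | bus: BusRd,Flush
[19] P1: store L2 := 80 | P0:I, P1:M(80), P2:I, P3:I | bus: none
[20] P3: store L4 := 29 | P0:I, P1:I, P2:I, P3:M(29) | bus: BusRdX,Flush
[21] P2: store L3 := 34 | P0:I, P1:I, P2:M(34), P3:I | bus: BusRdX
[22] P0: load  L3 | P0:S(34), P1:I, P2:S(34), P3:I | bus: BusRd,Flush
[23] P3: store L0 := 29 | P0:I, P1:I, P2:I, P3:M(29) | bus: BusRdX
[24] P0: load  L4 | P0:S(29), P1:I, P2:I, P3:S(29) | bus: BusRd,Flush
[25] P2: load  L1 | P0:I, P1:I, P2:S(15), P3:S(15) | bus: BusRd,Flush
[26] P1: store L1 := 32 | P0:I, P1:M(32), P2:I, P3:I | bus: BusRdX
[27] P3: load  L3 | P0:S(34), P1:I, P2:S(34), P3:S(34) | bus: BusRd
[28] P3: load  L3 | P0:S(34), P1:I, P2:S(34), P3:S(34) | bus: none
[29] P3: load  L3 | P0:S(34), P1:I, P2:S(34), P3:S(34) | bus: none

state = S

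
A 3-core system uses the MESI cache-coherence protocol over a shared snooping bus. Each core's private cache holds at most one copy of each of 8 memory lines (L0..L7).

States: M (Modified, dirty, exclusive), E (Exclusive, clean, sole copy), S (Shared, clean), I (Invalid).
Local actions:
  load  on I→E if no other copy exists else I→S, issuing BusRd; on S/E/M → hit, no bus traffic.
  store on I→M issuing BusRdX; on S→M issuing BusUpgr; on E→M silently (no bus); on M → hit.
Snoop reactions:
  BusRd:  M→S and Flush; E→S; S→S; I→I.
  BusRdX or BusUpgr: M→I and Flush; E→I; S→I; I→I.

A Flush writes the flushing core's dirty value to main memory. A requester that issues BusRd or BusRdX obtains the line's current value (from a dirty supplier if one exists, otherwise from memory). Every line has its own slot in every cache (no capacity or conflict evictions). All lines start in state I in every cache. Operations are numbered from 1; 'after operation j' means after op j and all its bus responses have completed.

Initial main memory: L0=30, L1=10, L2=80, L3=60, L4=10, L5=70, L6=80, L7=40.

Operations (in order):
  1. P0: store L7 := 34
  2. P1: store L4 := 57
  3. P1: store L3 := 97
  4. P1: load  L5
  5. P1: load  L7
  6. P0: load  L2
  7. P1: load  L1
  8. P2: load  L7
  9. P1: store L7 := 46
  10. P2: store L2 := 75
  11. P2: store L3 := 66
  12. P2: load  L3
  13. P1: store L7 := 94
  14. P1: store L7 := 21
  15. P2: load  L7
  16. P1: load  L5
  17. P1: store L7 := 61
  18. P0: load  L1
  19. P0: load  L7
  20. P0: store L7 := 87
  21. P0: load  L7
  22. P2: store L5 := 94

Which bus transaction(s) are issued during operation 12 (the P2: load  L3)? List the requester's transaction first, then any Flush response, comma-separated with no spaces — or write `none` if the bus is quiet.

step 1: P0: store L7 := 34  ⟶  MII  (L7)  txn=BusRdX  M[L7]=40
step 2: P1: store L4 := 57  ⟶  IMI  (L4)  txn=BusRdX  M[L4]=10
step 3: P1: store L3 := 97  ⟶  IMI  (L3)  txn=BusRdX  M[L3]=60
step 4: P1: load  L5  ⟶  IEI  (L5)  txn=BusRd  M[L5]=70
step 5: P1: load  L7  ⟶  SSI  (L7)  txn=BusRd+Flush  M[L7]=34
step 6: P0: load  L2  ⟶  EII  (L2)  txn=BusRd  M[L2]=80
step 7: P1: load  L1  ⟶  IEI  (L1)  txn=BusRd  M[L1]=10
step 8: P2: load  L7  ⟶  SSS  (L7)  txn=BusRd  M[L7]=34
step 9: P1: store L7 := 46  ⟶  IMI  (L7)  txn=BusUpgr  M[L7]=34
step 10: P2: store L2 := 75  ⟶  IIM  (L2)  txn=BusRdX  M[L2]=80
step 11: P2: store L3 := 66  ⟶  IIM  (L3)  txn=BusRdX+Flush  M[L3]=97
step 12: P2: load  L3  ⟶  IIM  (L3)  txn=∅  M[L3]=97
step 13: P1: store L7 := 94  ⟶  IMI  (L7)  txn=∅  M[L7]=34
step 14: P1: store L7 := 21  ⟶  IMI  (L7)  txn=∅  M[L7]=34
step 15: P2: load  L7  ⟶  ISS  (L7)  txn=BusRd+Flush  M[L7]=21
step 16: P1: load  L5  ⟶  IEI  (L5)  txn=∅  M[L5]=70
step 17: P1: store L7 := 61  ⟶  IMI  (L7)  txn=BusUpgr  M[L7]=21
step 18: P0: load  L1  ⟶  SSI  (L1)  txn=BusRd  M[L1]=10
step 19: P0: load  L7  ⟶  SSI  (L7)  txn=BusRd+Flush  M[L7]=61
step 20: P0: store L7 := 87  ⟶  MII  (L7)  txn=BusUpgr  M[L7]=61
step 21: P0: load  L7  ⟶  MII  (L7)  txn=∅  M[L7]=61
step 22: P2: store L5 := 94  ⟶  IIM  (L5)  txn=BusRdX  M[L5]=70

bus = none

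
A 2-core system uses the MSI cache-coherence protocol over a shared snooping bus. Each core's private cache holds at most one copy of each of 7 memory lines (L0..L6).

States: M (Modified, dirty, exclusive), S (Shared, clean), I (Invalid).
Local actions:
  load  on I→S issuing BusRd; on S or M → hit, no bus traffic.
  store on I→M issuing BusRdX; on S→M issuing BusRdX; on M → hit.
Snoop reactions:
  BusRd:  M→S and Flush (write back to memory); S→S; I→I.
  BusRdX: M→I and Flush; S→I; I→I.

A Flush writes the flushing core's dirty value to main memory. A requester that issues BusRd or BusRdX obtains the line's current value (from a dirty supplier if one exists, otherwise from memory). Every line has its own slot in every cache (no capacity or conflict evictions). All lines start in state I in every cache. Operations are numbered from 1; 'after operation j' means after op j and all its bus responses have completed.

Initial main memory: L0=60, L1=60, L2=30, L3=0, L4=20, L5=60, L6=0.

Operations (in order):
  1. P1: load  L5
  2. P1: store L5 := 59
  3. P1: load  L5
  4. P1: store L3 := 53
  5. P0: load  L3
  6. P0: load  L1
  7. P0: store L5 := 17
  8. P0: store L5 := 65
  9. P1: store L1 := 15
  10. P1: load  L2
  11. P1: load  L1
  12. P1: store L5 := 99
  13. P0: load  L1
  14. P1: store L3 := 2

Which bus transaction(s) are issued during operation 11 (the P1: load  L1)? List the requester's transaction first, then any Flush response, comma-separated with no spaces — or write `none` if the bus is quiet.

step 1: P1: load  L5  ⟶  IS  (L5)  txn=BusRd  M[L5]=60
step 2: P1: store L5 := 59  ⟶  IM  (L5)  txn=BusRdX  M[L5]=60
step 3: P1: load  L5  ⟶  IM  (L5)  txn=∅  M[L5]=60
step 4: P1: store L3 := 53  ⟶  IM  (L3)  txn=BusRdX  M[L3]=0
step 5: P0: load  L3  ⟶  SS  (L3)  txn=BusRd+Flush  M[L3]=53
step 6: P0: load  L1  ⟶  SI  (L1)  txn=BusRd  M[L1]=60
step 7: P0: store L5 := 17  ⟶  MI  (L5)  txn=BusRdX+Flush  M[L5]=59
step 8: P0: store L5 := 65  ⟶  MI  (L5)  txn=∅  M[L5]=59
step 9: P1: store L1 := 15  ⟶  IM  (L1)  txn=BusRdX  M[L1]=60
step 10: P1: load  L2  ⟶  IS  (L2)  txn=BusRd  M[L2]=30
step 11: P1: load  L1  ⟶  IM  (L1)  txn=∅  M[L1]=60
step 12: P1: store L5 := 99  ⟶  IM  (L5)  txn=BusRdX+Flush  M[L5]=65
step 13: P0: load  L1  ⟶  SS  (L1)  txn=BusRd+Flush  M[L1]=15
step 14: P1: store L3 := 2  ⟶  IM  (L3)  txn=BusRdX  M[L3]=53

bus = none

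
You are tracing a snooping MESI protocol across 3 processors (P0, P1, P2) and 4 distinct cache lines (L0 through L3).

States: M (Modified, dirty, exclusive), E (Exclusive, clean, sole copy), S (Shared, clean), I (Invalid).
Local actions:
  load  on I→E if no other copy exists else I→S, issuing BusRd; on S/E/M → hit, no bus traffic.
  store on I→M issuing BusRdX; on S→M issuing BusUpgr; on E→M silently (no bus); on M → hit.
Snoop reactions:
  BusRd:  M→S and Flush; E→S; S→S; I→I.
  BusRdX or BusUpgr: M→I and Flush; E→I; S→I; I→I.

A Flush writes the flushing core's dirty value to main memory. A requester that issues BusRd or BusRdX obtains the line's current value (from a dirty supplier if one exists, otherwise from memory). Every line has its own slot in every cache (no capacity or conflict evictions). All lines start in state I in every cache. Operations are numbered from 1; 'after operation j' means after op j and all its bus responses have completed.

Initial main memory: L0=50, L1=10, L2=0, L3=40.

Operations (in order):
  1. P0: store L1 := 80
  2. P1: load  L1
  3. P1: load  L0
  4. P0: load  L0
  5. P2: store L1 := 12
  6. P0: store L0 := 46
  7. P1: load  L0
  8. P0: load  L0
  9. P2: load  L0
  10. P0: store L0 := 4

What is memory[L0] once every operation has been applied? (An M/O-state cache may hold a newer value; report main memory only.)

memory[L0] = 46

step 1: P0: store L1 := 80  ⟶  MII  (L1)  txn=BusRdX  M[L1]=10
step 2: P1: load  L1  ⟶  SSI  (L1)  txn=BusRd+Flush  M[L1]=80
step 3: P1: load  L0  ⟶  IEI  (L0)  txn=BusRd  M[L0]=50
step 4: P0: load  L0  ⟶  SSI  (L0)  txn=BusRd  M[L0]=50
step 5: P2: store L1 := 12  ⟶  IIM  (L1)  txn=BusRdX  M[L1]=80
step 6: P0: store L0 := 46  ⟶  MII  (L0)  txn=BusUpgr  M[L0]=50
step 7: P1: load  L0  ⟶  SSI  (L0)  txn=BusRd+Flush  M[L0]=46
step 8: P0: load  L0  ⟶  SSI  (L0)  txn=∅  M[L0]=46
step 9: P2: load  L0  ⟶  SSS  (L0)  txn=BusRd  M[L0]=46
step 10: P0: store L0 := 4  ⟶  MII  (L0)  txn=BusUpgr  M[L0]=46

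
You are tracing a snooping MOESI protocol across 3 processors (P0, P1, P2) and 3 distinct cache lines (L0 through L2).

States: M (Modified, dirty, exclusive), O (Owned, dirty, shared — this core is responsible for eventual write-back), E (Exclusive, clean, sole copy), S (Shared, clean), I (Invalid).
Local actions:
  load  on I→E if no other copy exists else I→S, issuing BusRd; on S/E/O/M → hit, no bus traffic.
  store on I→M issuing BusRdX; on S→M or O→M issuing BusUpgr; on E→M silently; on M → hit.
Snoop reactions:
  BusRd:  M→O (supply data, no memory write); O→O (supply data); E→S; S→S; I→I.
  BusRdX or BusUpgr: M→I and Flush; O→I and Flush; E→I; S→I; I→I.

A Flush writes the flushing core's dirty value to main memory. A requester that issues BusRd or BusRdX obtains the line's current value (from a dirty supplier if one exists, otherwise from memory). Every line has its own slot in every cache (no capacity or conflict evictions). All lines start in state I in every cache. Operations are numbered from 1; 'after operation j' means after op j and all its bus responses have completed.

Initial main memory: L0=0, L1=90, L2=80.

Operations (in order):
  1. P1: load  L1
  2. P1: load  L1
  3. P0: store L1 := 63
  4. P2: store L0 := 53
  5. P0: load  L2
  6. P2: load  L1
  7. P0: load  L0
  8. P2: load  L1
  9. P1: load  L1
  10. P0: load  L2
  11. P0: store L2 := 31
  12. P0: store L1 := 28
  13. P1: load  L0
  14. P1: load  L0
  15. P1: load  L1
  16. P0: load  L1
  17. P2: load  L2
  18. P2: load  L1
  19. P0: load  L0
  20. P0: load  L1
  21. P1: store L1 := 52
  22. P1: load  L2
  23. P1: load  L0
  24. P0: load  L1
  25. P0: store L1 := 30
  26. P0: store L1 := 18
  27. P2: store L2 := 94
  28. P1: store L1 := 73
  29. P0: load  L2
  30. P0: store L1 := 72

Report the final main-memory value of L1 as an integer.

[1] P1: load  L1 | P0:I, P1:E(90), P2:I | bus: BusRd
[2] P1: load  L1 | P0:I, P1:E(90), P2:I | bus: none
[3] P0: store L1 := 63 | P0:M(63), P1:I, P2:I | bus: BusRdX
[4] P2: store L0 := 53 | P0:I, P1:I, P2:M(53) | bus: BusRdX
[5] P0: load  L2 | P0:E(80), P1:I, P2:I | bus: BusRd
[6] P2: load  L1 | P0:O(63), P1:I, P2:S(63) | bus: BusRd
[7] P0: load  L0 | P0:S(53), P1:I, P2:O(53) | bus: BusRd
[8] P2: load  L1 | P0:O(63), P1:I, P2:S(63) | bus: none
[9] P1: load  L1 | P0:O(63), P1:S(63), P2:S(63) | bus: BusRd
[10] P0: load  L2 | P0:E(80), P1:I, P2:I | bus: none
[11] P0: store L2 := 31 | P0:M(31), P1:I, P2:I | bus: none
[12] P0: store L1 := 28 | P0:M(28), P1:I, P2:I | bus: BusUpgr
[13] P1: load  L0 | P0:S(53), P1:S(53), P2:O(53) | bus: BusRd
[14] P1: load  L0 | P0:S(53), P1:S(53), P2:O(53) | bus: none
[15] P1: load  L1 | P0:O(28), P1:S(28), P2:I | bus: BusRd
[16] P0: load  L1 | P0:O(28), P1:S(28), P2:I | bus: none
[17] P2: load  L2 | P0:O(31), P1:I, P2:S(31) | bus: BusRd
[18] P2: load  L1 | P0:O(28), P1:S(28), P2:S(28) | bus: BusRd
[19] P0: load  L0 | P0:S(53), P1:S(53), P2:O(53) | bus: none
[20] P0: load  L1 | P0:O(28), P1:S(28), P2:S(28) | bus: none
[21] P1: store L1 := 52 | P0:I, P1:M(52), P2:I | bus: BusUpgr,Flush
[22] P1: load  L2 | P0:O(31), P1:S(31), P2:S(31) | bus: BusRd
[23] P1: load  L0 | P0:S(53), P1:S(53), P2:O(53) | bus: none
[24] P0: load  L1 | P0:S(52), P1:O(52), P2:I | bus: BusRd
[25] P0: store L1 := 30 | P0:M(30), P1:I, P2:I | bus: BusUpgr,Flush
[26] P0: store L1 := 18 | P0:M(18), P1:I, P2:I | bus: none
[27] P2: store L2 := 94 | P0:I, P1:I, P2:M(94) | bus: BusUpgr,Flush
[28] P1: store L1 := 73 | P0:I, P1:M(73), P2:I | bus: BusRdX,Flush
[29] P0: load  L2 | P0:S(94), P1:I, P2:O(94) | bus: BusRd
[30] P0: store L1 := 72 | P0:M(72), P1:I, P2:I | bus: BusRdX,Flush

memory[L1] = 73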